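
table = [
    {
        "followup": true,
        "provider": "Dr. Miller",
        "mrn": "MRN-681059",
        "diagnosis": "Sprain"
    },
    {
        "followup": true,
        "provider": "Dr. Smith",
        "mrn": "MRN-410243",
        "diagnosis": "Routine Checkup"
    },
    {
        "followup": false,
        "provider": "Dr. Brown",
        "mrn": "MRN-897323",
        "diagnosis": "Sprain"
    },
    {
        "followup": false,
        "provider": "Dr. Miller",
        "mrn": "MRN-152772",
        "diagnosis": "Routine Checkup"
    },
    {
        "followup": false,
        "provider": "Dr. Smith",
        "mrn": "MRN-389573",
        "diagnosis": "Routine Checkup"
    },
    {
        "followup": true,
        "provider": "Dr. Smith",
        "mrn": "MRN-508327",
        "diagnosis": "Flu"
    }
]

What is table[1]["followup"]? True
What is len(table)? 6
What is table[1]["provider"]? "Dr. Smith"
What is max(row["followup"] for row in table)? True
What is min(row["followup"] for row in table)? False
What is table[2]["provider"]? "Dr. Brown"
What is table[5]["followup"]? True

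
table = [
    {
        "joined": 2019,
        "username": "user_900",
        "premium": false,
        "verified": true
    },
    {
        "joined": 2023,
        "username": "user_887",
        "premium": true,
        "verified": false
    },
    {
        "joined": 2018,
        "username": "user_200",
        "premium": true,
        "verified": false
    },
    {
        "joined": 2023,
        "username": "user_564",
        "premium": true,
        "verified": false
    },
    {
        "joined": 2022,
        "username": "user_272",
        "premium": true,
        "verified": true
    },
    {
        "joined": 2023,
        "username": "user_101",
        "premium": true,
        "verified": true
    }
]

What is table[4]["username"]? "user_272"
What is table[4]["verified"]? True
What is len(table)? 6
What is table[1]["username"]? "user_887"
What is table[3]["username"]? "user_564"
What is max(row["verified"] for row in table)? True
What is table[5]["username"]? "user_101"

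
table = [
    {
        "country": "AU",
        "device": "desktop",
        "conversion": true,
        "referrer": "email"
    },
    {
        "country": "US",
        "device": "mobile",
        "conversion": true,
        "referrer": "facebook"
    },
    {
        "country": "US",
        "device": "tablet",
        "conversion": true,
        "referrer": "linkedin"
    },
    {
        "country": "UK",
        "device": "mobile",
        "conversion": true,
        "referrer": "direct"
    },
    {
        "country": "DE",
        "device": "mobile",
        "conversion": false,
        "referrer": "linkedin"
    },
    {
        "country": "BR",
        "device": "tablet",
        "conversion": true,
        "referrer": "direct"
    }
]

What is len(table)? 6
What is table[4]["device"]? "mobile"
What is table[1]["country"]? "US"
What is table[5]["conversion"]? True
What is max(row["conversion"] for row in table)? True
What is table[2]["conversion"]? True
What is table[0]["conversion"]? True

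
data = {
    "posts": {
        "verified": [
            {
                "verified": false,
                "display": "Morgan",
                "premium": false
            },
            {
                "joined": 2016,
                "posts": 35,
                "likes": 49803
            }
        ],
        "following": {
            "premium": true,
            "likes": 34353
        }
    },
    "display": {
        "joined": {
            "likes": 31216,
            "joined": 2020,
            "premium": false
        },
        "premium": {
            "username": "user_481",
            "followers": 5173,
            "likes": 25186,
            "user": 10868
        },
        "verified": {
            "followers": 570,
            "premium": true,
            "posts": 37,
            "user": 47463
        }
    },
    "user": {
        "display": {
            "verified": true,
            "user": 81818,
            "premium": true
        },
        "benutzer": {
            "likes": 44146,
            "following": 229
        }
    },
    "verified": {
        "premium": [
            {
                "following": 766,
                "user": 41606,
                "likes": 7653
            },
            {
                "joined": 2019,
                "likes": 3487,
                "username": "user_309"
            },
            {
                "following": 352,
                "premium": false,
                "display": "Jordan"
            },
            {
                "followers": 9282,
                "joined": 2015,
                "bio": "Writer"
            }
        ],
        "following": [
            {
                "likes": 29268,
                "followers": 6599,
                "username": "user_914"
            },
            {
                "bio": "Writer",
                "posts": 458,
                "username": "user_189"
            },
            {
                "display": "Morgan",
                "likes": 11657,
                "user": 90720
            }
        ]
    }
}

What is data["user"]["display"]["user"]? 81818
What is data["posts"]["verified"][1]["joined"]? 2016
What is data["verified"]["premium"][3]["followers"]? 9282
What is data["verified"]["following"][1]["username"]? "user_189"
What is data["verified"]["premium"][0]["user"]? 41606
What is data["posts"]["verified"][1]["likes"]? 49803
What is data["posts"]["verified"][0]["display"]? "Morgan"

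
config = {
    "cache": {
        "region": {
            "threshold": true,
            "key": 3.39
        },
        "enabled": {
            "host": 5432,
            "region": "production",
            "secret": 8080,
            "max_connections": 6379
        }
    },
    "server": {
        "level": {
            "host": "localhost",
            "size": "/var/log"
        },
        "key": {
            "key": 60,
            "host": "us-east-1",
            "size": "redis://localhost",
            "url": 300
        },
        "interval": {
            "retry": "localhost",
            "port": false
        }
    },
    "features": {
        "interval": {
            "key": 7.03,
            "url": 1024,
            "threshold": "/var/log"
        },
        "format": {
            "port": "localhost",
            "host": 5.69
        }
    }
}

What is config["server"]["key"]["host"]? "us-east-1"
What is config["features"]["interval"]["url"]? 1024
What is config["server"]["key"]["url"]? 300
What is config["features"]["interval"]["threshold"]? "/var/log"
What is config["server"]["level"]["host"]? "localhost"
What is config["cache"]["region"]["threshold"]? True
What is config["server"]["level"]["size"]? "/var/log"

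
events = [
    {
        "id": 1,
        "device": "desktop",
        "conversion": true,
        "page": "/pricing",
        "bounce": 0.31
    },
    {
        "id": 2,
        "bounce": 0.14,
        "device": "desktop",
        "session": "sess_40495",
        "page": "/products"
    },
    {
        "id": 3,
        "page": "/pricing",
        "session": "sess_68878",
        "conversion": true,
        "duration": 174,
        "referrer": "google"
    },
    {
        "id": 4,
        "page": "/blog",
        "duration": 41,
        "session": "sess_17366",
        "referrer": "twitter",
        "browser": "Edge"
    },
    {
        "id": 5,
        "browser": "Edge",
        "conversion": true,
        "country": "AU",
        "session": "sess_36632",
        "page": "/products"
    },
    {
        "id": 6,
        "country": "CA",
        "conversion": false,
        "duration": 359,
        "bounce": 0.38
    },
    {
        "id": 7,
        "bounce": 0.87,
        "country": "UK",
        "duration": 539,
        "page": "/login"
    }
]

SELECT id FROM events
[1, 2, 3, 4, 5, 6, 7]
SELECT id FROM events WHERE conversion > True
[]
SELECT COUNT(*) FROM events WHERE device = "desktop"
2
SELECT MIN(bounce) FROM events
0.14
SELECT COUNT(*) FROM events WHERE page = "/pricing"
2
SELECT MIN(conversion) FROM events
False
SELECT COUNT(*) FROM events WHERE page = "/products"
2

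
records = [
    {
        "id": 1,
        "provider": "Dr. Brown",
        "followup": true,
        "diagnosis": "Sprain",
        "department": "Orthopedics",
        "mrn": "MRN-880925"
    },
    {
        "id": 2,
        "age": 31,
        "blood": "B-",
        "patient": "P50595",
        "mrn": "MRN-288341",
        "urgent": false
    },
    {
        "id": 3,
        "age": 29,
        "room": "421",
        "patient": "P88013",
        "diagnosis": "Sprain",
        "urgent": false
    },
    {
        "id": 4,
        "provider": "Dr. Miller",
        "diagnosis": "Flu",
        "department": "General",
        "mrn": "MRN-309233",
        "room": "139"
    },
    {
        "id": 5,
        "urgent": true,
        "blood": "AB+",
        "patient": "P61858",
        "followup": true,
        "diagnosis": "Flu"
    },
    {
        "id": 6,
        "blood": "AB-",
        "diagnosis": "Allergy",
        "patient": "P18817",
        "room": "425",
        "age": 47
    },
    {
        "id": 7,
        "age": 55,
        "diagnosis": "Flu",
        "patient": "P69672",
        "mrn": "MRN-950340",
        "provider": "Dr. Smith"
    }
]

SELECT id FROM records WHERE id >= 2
[2, 3, 4, 5, 6, 7]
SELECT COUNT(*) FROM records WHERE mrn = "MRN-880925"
1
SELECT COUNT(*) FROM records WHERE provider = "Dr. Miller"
1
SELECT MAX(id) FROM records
7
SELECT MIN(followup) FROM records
True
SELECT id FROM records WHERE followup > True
[]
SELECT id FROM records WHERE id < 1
[]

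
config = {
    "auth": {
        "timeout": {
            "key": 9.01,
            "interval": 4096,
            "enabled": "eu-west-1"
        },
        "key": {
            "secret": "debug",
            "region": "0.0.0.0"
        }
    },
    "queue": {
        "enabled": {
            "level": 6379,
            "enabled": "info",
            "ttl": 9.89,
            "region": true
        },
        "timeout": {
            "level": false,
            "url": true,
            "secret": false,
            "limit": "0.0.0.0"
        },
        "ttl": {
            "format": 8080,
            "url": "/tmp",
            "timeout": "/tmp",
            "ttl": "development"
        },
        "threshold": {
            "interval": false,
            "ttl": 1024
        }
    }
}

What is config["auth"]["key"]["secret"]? "debug"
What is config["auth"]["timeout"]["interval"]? 4096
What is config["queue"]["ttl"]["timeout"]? "/tmp"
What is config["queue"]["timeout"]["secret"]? False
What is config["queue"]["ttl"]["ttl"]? "development"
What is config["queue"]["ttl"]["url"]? "/tmp"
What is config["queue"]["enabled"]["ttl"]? 9.89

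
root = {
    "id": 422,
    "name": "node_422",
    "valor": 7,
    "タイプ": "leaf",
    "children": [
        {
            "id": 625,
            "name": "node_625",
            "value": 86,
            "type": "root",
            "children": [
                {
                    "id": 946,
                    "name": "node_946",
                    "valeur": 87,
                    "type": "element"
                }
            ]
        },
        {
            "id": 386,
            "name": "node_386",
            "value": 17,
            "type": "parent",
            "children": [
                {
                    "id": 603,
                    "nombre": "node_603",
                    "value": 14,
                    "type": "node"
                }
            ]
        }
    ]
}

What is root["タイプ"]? "leaf"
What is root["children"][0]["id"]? 625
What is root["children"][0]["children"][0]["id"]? 946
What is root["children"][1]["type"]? "parent"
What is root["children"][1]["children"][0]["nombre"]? "node_603"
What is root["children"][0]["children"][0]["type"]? "element"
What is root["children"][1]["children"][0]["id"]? 603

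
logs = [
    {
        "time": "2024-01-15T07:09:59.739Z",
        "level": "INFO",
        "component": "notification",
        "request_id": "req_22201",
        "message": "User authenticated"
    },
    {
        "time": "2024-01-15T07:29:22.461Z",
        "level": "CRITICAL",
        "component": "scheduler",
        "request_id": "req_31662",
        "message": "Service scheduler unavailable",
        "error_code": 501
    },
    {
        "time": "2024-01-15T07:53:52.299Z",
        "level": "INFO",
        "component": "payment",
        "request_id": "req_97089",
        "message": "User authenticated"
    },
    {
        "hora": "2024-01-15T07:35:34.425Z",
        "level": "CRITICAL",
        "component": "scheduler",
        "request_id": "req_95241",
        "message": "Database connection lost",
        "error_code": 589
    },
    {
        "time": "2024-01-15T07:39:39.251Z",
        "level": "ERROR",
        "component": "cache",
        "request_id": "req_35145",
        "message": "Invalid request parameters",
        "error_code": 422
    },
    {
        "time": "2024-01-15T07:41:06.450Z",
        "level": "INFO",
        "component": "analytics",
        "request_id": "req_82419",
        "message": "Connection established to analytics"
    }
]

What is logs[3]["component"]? "scheduler"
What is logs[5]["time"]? "2024-01-15T07:41:06.450Z"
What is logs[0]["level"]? "INFO"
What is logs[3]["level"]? "CRITICAL"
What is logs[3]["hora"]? "2024-01-15T07:35:34.425Z"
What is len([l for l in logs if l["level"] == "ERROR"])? 1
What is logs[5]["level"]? "INFO"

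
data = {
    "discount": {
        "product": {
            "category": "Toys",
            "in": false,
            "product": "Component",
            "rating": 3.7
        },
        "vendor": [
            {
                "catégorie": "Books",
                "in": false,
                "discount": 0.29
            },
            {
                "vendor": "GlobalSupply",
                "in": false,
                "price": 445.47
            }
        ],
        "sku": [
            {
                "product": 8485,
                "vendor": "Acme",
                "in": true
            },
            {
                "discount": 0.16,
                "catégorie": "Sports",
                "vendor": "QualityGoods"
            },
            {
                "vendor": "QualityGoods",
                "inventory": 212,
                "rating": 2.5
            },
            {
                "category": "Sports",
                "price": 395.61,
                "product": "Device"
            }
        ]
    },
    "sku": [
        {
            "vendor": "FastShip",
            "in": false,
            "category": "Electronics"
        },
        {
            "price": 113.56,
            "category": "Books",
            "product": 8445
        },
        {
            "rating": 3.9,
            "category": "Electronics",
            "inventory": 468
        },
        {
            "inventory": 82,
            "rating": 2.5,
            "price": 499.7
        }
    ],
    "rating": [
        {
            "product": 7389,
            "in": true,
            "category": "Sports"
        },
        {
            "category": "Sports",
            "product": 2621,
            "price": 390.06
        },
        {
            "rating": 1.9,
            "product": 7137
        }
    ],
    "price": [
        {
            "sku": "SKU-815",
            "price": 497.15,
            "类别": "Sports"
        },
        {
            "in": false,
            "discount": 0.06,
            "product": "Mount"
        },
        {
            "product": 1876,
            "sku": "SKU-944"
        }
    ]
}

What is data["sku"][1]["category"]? "Books"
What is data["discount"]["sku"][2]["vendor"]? "QualityGoods"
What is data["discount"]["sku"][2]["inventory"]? 212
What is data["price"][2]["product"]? 1876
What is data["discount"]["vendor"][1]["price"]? 445.47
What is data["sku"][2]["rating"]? 3.9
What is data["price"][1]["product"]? "Mount"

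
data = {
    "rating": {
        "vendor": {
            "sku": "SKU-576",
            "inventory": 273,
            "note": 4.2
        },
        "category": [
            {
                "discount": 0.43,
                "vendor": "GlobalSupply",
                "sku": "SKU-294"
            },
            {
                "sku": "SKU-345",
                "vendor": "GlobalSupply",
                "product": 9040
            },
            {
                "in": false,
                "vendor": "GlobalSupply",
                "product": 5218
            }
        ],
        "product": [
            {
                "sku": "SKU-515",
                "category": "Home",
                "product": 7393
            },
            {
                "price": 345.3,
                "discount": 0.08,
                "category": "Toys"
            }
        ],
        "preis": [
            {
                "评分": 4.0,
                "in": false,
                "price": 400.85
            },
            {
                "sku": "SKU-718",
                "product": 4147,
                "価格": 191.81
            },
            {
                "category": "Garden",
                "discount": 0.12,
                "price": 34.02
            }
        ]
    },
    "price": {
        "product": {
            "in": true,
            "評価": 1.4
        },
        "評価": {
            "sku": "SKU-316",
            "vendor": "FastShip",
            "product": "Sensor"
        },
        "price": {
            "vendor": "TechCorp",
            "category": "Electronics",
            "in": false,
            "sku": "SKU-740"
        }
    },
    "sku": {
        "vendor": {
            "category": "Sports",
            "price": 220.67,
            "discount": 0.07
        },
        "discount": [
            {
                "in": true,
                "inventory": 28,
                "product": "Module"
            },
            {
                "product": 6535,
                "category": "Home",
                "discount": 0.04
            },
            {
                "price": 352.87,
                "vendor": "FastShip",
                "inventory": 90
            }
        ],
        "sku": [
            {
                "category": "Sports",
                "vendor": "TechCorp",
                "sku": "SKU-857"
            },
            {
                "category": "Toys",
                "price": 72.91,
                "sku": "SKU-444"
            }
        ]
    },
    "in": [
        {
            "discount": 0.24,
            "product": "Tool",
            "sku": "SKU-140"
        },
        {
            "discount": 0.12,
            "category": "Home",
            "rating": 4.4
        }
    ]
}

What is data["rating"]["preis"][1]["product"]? 4147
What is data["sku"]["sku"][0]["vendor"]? "TechCorp"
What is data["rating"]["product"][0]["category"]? "Home"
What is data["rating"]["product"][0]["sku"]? "SKU-515"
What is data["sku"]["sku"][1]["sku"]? "SKU-444"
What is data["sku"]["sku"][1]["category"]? "Toys"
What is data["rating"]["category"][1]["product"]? 9040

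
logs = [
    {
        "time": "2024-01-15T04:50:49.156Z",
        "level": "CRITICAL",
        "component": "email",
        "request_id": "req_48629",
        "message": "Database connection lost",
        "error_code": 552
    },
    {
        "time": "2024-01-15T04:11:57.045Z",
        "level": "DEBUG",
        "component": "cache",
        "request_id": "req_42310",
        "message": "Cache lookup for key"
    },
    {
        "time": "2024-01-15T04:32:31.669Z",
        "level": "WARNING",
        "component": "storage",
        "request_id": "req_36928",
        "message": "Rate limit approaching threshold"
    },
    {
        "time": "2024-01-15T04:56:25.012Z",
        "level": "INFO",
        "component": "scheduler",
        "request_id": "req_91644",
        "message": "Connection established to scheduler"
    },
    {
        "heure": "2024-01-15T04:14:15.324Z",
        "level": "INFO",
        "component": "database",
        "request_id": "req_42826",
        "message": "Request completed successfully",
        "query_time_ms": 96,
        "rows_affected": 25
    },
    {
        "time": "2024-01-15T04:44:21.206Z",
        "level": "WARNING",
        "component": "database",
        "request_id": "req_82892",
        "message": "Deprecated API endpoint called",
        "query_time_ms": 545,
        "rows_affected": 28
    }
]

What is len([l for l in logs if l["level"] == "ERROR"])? 0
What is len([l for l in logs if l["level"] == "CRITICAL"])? 1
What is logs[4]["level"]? "INFO"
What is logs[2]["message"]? "Rate limit approaching threshold"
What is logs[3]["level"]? "INFO"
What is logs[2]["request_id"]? "req_36928"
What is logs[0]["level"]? "CRITICAL"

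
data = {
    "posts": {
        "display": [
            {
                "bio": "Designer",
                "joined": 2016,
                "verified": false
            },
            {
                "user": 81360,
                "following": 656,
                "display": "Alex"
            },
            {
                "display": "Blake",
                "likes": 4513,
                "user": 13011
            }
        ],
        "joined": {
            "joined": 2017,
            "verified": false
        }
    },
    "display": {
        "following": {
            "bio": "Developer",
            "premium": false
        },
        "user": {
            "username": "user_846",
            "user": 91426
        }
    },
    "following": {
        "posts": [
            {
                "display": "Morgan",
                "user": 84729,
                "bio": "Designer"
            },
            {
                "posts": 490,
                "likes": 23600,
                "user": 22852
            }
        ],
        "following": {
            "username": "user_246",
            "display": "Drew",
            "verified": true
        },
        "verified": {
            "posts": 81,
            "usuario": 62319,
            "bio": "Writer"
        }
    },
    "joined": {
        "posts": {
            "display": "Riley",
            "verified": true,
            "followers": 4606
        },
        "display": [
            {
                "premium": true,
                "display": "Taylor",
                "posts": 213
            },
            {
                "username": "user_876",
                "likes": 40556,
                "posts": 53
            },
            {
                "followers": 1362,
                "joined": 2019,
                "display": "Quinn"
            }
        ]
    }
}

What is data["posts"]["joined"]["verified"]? False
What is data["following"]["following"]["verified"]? True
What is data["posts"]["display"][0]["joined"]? 2016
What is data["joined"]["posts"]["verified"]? True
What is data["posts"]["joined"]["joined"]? 2017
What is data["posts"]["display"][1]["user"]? 81360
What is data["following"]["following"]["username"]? "user_246"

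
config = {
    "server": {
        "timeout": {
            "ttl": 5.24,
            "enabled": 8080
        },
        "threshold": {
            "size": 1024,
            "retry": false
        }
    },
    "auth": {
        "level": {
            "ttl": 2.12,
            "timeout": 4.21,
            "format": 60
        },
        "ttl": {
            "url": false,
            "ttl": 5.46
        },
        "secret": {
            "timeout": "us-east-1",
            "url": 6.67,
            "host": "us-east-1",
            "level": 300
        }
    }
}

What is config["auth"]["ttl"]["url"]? False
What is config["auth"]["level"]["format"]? 60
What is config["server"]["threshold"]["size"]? 1024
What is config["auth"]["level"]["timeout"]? 4.21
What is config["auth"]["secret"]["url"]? 6.67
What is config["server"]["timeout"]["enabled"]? 8080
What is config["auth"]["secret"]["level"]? 300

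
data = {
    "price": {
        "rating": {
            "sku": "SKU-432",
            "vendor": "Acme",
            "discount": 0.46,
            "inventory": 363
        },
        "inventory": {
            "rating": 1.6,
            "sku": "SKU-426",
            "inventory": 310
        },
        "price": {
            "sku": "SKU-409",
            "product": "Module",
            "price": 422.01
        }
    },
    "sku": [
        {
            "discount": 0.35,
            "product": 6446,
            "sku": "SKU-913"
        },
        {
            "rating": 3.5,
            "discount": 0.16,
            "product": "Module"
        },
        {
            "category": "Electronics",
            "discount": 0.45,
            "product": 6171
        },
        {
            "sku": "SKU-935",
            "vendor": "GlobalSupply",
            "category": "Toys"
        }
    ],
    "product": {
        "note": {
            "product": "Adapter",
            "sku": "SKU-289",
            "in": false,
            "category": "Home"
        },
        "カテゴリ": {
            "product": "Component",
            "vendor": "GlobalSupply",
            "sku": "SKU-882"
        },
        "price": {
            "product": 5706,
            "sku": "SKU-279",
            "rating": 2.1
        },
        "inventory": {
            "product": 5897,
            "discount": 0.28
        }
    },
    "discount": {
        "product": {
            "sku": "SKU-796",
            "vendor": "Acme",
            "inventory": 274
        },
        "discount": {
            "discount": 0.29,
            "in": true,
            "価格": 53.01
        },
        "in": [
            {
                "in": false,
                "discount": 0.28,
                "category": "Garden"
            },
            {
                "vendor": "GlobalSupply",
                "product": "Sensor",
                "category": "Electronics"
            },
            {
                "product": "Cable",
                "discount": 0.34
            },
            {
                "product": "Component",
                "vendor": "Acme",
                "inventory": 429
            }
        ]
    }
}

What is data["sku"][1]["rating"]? 3.5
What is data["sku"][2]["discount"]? 0.45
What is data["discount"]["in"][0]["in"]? False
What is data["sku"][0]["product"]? 6446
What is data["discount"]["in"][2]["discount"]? 0.34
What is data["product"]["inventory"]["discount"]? 0.28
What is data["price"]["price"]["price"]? 422.01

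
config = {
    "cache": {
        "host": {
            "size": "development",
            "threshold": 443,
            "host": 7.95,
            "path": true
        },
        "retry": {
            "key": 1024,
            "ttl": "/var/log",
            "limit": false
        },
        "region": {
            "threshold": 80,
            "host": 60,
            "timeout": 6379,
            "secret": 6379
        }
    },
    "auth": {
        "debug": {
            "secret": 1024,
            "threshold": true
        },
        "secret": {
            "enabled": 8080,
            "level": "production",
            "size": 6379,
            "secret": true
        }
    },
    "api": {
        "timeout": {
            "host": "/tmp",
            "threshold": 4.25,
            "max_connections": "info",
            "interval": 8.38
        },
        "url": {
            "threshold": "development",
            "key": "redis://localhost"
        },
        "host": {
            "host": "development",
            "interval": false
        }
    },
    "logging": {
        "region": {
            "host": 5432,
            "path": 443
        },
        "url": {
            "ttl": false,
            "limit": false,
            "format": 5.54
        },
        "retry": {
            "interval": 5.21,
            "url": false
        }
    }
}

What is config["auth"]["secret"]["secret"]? True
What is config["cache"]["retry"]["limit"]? False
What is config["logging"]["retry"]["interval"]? 5.21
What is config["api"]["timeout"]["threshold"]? 4.25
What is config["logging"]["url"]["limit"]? False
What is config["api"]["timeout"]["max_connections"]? "info"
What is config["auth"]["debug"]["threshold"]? True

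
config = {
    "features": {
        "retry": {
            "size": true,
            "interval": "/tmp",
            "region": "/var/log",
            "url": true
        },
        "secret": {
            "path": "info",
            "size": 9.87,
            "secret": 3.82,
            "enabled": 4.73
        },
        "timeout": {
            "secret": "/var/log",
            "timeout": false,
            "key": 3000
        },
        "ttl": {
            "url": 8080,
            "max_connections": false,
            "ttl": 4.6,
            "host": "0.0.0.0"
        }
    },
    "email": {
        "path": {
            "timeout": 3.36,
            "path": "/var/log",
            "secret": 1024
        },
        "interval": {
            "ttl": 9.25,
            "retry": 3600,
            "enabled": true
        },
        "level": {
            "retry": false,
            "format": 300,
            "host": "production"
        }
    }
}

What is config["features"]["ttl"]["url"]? 8080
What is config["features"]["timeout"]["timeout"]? False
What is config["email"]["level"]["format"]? 300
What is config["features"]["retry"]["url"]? True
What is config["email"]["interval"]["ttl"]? 9.25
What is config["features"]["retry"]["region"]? "/var/log"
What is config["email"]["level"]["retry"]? False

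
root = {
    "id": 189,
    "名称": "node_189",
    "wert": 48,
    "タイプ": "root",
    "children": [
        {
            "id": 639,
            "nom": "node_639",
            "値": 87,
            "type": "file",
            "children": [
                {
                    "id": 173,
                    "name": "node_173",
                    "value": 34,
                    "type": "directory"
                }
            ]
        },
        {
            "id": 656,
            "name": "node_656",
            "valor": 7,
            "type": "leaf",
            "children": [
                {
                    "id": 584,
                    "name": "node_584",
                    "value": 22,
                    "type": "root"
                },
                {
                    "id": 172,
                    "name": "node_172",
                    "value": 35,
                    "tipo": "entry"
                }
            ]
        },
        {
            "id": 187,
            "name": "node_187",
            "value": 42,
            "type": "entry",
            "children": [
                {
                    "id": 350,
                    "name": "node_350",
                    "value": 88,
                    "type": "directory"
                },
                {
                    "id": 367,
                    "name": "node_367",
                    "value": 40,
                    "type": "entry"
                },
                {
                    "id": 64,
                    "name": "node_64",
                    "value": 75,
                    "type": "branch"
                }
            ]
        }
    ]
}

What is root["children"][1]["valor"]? 7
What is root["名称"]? "node_189"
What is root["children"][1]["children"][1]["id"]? 172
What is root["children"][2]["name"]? "node_187"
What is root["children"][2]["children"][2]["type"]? "branch"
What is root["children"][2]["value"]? 42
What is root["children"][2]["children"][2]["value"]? 75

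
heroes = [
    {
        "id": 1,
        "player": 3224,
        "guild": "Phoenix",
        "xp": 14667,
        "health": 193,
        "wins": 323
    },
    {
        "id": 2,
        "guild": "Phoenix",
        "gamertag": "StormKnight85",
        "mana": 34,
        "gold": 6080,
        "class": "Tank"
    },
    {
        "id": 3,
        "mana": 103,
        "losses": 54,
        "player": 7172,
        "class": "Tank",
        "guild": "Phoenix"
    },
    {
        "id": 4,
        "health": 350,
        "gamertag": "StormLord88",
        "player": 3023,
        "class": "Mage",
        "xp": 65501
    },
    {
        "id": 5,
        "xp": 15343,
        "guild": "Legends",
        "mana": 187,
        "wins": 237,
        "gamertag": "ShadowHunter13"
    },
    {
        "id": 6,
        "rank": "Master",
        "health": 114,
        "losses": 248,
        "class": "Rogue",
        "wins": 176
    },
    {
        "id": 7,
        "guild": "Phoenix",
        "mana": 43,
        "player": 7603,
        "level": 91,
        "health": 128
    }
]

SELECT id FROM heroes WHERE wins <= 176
[6]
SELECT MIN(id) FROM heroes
1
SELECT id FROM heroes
[1, 2, 3, 4, 5, 6, 7]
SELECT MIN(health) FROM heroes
114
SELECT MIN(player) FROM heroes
3023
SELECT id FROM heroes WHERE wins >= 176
[1, 5, 6]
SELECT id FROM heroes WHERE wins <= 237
[5, 6]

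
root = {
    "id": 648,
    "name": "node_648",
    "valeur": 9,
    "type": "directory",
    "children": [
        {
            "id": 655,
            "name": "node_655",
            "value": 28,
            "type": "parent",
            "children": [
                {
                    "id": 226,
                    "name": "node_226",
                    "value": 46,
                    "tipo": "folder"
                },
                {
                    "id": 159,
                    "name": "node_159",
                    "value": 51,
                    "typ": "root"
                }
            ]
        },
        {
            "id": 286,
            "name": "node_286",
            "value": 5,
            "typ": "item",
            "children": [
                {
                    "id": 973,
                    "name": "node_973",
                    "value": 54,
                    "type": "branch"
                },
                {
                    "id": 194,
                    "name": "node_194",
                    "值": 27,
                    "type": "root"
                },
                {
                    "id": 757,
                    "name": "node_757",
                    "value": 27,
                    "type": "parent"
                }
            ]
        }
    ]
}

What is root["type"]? "directory"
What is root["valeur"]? 9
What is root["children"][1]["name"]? "node_286"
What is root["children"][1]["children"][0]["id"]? 973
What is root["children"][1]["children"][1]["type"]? "root"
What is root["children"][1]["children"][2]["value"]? 27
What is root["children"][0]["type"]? "parent"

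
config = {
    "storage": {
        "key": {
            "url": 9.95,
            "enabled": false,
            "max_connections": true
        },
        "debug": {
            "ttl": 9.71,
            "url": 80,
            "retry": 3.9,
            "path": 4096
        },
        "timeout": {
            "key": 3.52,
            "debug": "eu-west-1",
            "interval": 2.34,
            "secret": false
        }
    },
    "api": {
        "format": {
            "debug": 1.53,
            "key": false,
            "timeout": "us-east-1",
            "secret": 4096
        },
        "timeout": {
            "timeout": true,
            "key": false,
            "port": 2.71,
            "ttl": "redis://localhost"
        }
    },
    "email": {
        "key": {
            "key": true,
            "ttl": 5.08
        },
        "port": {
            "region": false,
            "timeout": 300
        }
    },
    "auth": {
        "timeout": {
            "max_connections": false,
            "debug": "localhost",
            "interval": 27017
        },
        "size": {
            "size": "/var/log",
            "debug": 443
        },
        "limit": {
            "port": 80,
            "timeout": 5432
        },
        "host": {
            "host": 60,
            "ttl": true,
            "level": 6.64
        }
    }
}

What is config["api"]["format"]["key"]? False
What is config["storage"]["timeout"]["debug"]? "eu-west-1"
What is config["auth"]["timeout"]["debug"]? "localhost"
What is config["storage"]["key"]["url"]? 9.95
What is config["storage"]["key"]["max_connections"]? True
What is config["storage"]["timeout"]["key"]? 3.52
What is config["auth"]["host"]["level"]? 6.64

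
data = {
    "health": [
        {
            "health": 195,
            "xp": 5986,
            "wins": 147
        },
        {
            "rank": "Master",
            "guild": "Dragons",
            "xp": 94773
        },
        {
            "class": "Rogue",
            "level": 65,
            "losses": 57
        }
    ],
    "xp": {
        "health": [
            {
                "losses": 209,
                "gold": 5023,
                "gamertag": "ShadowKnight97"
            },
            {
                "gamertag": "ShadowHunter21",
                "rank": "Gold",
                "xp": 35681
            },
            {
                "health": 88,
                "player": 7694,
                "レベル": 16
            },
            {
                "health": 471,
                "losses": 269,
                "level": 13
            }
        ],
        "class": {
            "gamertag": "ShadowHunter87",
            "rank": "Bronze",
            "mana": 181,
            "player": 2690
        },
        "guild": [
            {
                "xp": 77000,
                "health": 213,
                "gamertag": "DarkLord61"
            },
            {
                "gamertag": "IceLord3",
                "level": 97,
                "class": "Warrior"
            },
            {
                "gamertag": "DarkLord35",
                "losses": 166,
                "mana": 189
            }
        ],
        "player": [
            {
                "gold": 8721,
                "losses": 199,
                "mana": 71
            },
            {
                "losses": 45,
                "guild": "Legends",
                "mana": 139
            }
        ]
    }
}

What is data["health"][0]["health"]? 195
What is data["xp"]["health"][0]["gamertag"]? "ShadowKnight97"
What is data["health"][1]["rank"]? "Master"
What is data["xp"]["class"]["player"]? 2690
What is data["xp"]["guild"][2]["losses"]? 166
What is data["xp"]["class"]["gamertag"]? "ShadowHunter87"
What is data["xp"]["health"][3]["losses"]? 269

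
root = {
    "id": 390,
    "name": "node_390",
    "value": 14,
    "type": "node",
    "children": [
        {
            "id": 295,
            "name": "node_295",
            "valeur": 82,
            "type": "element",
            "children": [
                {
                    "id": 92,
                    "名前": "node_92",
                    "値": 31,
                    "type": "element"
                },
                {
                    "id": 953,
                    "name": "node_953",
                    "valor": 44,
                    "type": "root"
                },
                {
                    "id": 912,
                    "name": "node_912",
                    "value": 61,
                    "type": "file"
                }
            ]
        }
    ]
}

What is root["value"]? 14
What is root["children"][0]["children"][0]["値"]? 31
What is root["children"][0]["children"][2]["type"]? "file"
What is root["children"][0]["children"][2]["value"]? 61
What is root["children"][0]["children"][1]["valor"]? 44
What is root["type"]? "node"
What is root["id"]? 390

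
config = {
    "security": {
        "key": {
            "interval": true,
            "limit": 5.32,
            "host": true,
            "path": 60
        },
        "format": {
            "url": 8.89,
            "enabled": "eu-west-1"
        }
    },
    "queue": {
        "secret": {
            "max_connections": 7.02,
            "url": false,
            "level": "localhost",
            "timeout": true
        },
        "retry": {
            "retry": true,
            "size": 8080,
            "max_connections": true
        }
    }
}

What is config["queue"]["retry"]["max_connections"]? True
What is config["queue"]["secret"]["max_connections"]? 7.02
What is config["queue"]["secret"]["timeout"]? True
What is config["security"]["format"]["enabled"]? "eu-west-1"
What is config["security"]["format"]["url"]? 8.89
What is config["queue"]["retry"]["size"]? 8080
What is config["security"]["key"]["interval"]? True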